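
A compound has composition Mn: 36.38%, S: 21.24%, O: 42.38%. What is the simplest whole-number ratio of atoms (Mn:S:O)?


Assume 100 g of compound, divide each mass% by atomic mass to get moles, then normalize by the smallest to get a raw atom ratio.
Moles per 100 g: Mn: 36.38/54.938 = 0.6622, S: 21.24/32.065 = 0.6624, O: 42.38/15.999 = 2.6489
Raw ratio (divide by min = 0.6622): Mn: 1.0, S: 1.0, O: 4.0
Multiply by 1 to clear fractions: Mn: 1.0 ~= 1, S: 1.0 ~= 1, O: 4.0 ~= 4
Reduce by GCD to get the simplest whole-number ratio:

1:1:4


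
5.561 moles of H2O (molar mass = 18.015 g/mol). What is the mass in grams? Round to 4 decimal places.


mass = n * M
mass = 5.561 * 18.015
mass = 100.181415 g, rounded to 4 dp:

100.1814 g


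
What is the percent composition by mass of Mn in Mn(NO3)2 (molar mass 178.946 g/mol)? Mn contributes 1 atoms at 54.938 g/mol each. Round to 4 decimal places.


pct = 100 * (n_elem * M_elem) / M_total
mass_contribution = 1 * 54.938 = 54.938 g/mol
pct = 100 * 54.938 / 178.946
pct = 30.70088183 %, rounded to 4 dp:

30.7009 %


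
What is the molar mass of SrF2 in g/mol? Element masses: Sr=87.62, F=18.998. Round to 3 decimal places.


M = sum(count * atomic_mass) over atoms.
M = 1*87.62 + 2*18.998
M = 87.62 + 37.996
M = 125.616 g/mol, rounded to 3 dp:

125.616 g/mol


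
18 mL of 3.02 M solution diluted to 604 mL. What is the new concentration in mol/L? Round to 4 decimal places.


Dilution: M1*V1 = M2*V2, solve for M2.
M2 = M1*V1 / V2
M2 = 3.02 * 18 / 604
M2 = 54.36 / 604
M2 = 0.09 mol/L, rounded to 4 dp:

0.0900 mol/L


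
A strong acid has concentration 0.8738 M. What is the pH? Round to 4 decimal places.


A strong acid dissociates completely, so [H+] equals the given concentration.
pH = -log10([H+]) = -log10(0.8738)
pH = 0.05858796, rounded to 4 dp:

0.0586


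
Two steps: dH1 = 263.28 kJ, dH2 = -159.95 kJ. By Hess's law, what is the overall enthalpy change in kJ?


Hess's law: enthalpy is a state function, so add the step enthalpies.
dH_total = dH1 + dH2 = 263.28 + (-159.95)
dH_total = 103.33 kJ:

103.33 kJ


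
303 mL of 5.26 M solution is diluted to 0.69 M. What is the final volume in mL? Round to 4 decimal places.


Dilution: M1*V1 = M2*V2, solve for V2.
V2 = M1*V1 / M2
V2 = 5.26 * 303 / 0.69
V2 = 1593.78 / 0.69
V2 = 2309.82608696 mL, rounded to 4 dp:

2309.8261 mL


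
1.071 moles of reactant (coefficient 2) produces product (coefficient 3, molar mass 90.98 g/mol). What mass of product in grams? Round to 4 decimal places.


Use the coefficient ratio to convert reactant moles to product moles, then multiply by the product's molar mass.
moles_P = moles_R * (coeff_P / coeff_R) = 1.071 * (3/2) = 1.6065
mass_P = moles_P * M_P = 1.6065 * 90.98
mass_P = 146.15937 g, rounded to 4 dp:

146.1594 g


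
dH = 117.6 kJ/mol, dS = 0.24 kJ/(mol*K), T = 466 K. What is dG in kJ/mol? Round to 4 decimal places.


Gibbs: dG = dH - T*dS (consistent units, dS already in kJ/(mol*K)).
T*dS = 466 * 0.24 = 111.84
dG = 117.6 - (111.84)
dG = 5.76 kJ/mol, rounded to 4 dp:

5.7600 kJ/mol


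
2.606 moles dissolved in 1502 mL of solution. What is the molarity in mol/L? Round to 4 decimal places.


Convert volume to liters: V_L = V_mL / 1000.
V_L = 1502 / 1000 = 1.502 L
M = n / V_L = 2.606 / 1.502
M = 1.73501997 mol/L, rounded to 4 dp:

1.7350 mol/L


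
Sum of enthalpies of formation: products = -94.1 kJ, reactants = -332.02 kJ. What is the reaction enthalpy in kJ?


dH_rxn = sum(dH_f products) - sum(dH_f reactants)
dH_rxn = -94.1 - (-332.02)
dH_rxn = 237.92 kJ:

237.92 kJ


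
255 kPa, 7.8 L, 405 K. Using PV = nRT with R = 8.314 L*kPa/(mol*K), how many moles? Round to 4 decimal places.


PV = nRT, solve for n = PV / (RT).
PV = 255 * 7.8 = 1989.0
RT = 8.314 * 405 = 3367.17
n = 1989.0 / 3367.17
n = 0.59070377 mol, rounded to 4 dp:

0.5907 mol


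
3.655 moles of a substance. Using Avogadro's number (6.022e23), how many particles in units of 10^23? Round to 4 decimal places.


N = n * NA, then divide by 1e23 for the requested units.
N / 1e23 = n * 6.022
N / 1e23 = 3.655 * 6.022
N / 1e23 = 22.01041, rounded to 4 dp:

22.0104


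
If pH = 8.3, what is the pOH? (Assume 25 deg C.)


At 25 deg C, pH + pOH = 14.
pOH = 14 - pH = 14 - 8.3
pOH = 5.7:

5.70


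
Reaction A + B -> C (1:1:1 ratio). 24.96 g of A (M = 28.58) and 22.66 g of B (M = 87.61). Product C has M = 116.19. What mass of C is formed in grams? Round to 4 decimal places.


Find moles of each reactant; the smaller value is the limiting reagent in a 1:1:1 reaction, so moles_C equals moles of the limiter.
n_A = mass_A / M_A = 24.96 / 28.58 = 0.873338 mol
n_B = mass_B / M_B = 22.66 / 87.61 = 0.258646 mol
Limiting reagent: B (smaller), n_limiting = 0.258646 mol
mass_C = n_limiting * M_C = 0.258646 * 116.19
mass_C = 30.05207874 g, rounded to 4 dp:

30.0521 g


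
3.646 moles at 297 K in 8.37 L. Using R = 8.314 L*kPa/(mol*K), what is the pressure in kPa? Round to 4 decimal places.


PV = nRT, solve for P = nRT / V.
nRT = 3.646 * 8.314 * 297 = 9002.9147
P = 9002.9147 / 8.37
P = 1075.61704898 kPa, rounded to 4 dp:

1075.6170 kPa


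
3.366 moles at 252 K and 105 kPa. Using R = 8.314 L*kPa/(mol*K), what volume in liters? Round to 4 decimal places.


PV = nRT, solve for V = nRT / P.
nRT = 3.366 * 8.314 * 252 = 7052.2008
V = 7052.2008 / 105
V = 67.16381714 L, rounded to 4 dp:

67.1638 L


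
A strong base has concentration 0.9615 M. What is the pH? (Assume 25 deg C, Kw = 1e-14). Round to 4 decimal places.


A strong base dissociates completely, so [OH-] equals the given concentration.
pOH = -log10([OH-]) = -log10(0.9615) = 0.017051
pH = 14 - pOH = 14 - 0.017051
pH = 13.982949, rounded to 4 dp:

13.9829


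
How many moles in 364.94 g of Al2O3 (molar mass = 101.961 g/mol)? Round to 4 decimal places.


n = mass / M
n = 364.94 / 101.961
n = 3.57921166 mol, rounded to 4 dp:

3.5792 mol


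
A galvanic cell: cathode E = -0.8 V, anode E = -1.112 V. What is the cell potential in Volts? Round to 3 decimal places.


Standard cell potential: E_cell = E_cathode - E_anode.
E_cell = -0.8 - (-1.112)
E_cell = 0.312 V, rounded to 3 dp:

0.312 V


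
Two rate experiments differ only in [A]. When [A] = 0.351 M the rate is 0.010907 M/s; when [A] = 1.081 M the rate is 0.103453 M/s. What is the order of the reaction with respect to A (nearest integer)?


Rate is proportional to [A]^n, so rate2/rate1 = ([A]2/[A]1)^n. Take logs to solve for n.
rate2/rate1 = 0.103453 / 0.010907 = 9.485
[A]2/[A]1 = 1.081 / 0.351 = 3.0798
n = ln(9.485) / ln(3.0798) = 2.0
Nearest integer order:

2


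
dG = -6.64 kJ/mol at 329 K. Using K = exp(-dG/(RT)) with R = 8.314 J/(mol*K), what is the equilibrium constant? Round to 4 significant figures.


dG is in kJ/mol; multiply by 1000 to match R in J/(mol*K).
RT = 8.314 * 329 = 2735.306 J/mol
exponent = -dG*1000 / (RT) = -(-6.64*1000) / 2735.306 = 2.42751634
K = exp(2.42751634)
K = 11.330705, rounded to 4 significant figures:

11.33


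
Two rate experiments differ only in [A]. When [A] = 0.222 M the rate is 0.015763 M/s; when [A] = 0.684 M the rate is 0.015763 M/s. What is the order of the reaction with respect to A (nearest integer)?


Rate is proportional to [A]^n, so rate2/rate1 = ([A]2/[A]1)^n. Take logs to solve for n.
rate2/rate1 = 0.015763 / 0.015763 = 1.0
[A]2/[A]1 = 0.684 / 0.222 = 3.0811
n = ln(1.0) / ln(3.0811) = 0.0
Nearest integer order:

0


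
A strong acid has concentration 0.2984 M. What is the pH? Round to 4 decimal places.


A strong acid dissociates completely, so [H+] equals the given concentration.
pH = -log10([H+]) = -log10(0.2984)
pH = 0.52520118, rounded to 4 dp:

0.5252


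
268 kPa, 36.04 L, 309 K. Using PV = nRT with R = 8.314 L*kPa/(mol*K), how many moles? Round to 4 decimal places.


PV = nRT, solve for n = PV / (RT).
PV = 268 * 36.04 = 9658.72
RT = 8.314 * 309 = 2569.026
n = 9658.72 / 2569.026
n = 3.75968168 mol, rounded to 4 dp:

3.7597 mol


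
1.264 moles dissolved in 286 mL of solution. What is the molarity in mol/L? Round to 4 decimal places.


Convert volume to liters: V_L = V_mL / 1000.
V_L = 286 / 1000 = 0.286 L
M = n / V_L = 1.264 / 0.286
M = 4.41958042 mol/L, rounded to 4 dp:

4.4196 mol/L


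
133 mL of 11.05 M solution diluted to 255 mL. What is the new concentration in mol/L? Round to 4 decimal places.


Dilution: M1*V1 = M2*V2, solve for M2.
M2 = M1*V1 / V2
M2 = 11.05 * 133 / 255
M2 = 1469.65 / 255
M2 = 5.76333333 mol/L, rounded to 4 dp:

5.7633 mol/L


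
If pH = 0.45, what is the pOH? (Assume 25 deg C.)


At 25 deg C, pH + pOH = 14.
pOH = 14 - pH = 14 - 0.45
pOH = 13.55:

13.55


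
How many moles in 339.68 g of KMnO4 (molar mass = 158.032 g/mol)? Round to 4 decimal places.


n = mass / M
n = 339.68 / 158.032
n = 2.14943809 mol, rounded to 4 dp:

2.1494 mol


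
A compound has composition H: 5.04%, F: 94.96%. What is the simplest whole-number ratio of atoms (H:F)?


Assume 100 g of compound, divide each mass% by atomic mass to get moles, then normalize by the smallest to get a raw atom ratio.
Moles per 100 g: H: 5.04/1.008 = 5.0, F: 94.96/18.998 = 4.9984
Raw ratio (divide by min = 4.9984): H: 1.0, F: 1.0
Multiply by 1 to clear fractions: H: 1.0 ~= 1, F: 1.0 ~= 1
Reduce by GCD to get the simplest whole-number ratio:

1:1


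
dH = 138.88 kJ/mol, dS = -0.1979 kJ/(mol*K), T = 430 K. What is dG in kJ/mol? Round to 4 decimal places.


Gibbs: dG = dH - T*dS (consistent units, dS already in kJ/(mol*K)).
T*dS = 430 * -0.1979 = -85.097
dG = 138.88 - (-85.097)
dG = 223.977 kJ/mol, rounded to 4 dp:

223.9770 kJ/mol


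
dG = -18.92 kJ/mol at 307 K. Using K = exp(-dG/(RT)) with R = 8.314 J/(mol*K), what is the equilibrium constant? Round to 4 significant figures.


dG is in kJ/mol; multiply by 1000 to match R in J/(mol*K).
RT = 8.314 * 307 = 2552.398 J/mol
exponent = -dG*1000 / (RT) = -(-18.92*1000) / 2552.398 = 7.41263706
K = exp(7.41263706)
K = 1656.7896, rounded to 4 significant figures:

1657


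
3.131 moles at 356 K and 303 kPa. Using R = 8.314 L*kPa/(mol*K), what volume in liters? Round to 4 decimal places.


PV = nRT, solve for V = nRT / P.
nRT = 3.131 * 8.314 * 356 = 9267.0837
V = 9267.0837 / 303
V = 30.58443465 L, rounded to 4 dp:

30.5844 L


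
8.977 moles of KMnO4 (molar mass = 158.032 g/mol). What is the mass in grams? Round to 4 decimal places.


mass = n * M
mass = 8.977 * 158.032
mass = 1418.653264 g, rounded to 4 dp:

1418.6533 g


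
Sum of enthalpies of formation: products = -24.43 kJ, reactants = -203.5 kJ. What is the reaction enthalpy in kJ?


dH_rxn = sum(dH_f products) - sum(dH_f reactants)
dH_rxn = -24.43 - (-203.5)
dH_rxn = 179.07 kJ:

179.07 kJ


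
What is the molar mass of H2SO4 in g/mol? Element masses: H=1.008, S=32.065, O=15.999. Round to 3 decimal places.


M = sum(count * atomic_mass) over atoms.
M = 2*1.008 + 1*32.065 + 4*15.999
M = 2.016 + 32.065 + 63.996
M = 98.077 g/mol, rounded to 3 dp:

98.077 g/mol


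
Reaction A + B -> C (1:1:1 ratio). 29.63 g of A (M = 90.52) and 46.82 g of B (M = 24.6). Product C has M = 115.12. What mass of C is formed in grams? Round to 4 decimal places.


Find moles of each reactant; the smaller value is the limiting reagent in a 1:1:1 reaction, so moles_C equals moles of the limiter.
n_A = mass_A / M_A = 29.63 / 90.52 = 0.327331 mol
n_B = mass_B / M_B = 46.82 / 24.6 = 1.903252 mol
Limiting reagent: A (smaller), n_limiting = 0.327331 mol
mass_C = n_limiting * M_C = 0.327331 * 115.12
mass_C = 37.68234472 g, rounded to 4 dp:

37.6823 g


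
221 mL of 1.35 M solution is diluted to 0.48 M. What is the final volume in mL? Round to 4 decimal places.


Dilution: M1*V1 = M2*V2, solve for V2.
V2 = M1*V1 / M2
V2 = 1.35 * 221 / 0.48
V2 = 298.35 / 0.48
V2 = 621.5625 mL, rounded to 4 dp:

621.5625 mL


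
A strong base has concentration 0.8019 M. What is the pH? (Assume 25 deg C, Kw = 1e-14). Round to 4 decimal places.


A strong base dissociates completely, so [OH-] equals the given concentration.
pOH = -log10([OH-]) = -log10(0.8019) = 0.09588
pH = 14 - pOH = 14 - 0.09588
pH = 13.90412, rounded to 4 dp:

13.9041


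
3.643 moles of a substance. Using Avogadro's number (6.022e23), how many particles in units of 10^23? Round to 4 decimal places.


N = n * NA, then divide by 1e23 for the requested units.
N / 1e23 = n * 6.022
N / 1e23 = 3.643 * 6.022
N / 1e23 = 21.938146, rounded to 4 dp:

21.9381


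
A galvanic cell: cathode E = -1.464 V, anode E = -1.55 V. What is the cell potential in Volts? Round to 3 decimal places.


Standard cell potential: E_cell = E_cathode - E_anode.
E_cell = -1.464 - (-1.55)
E_cell = 0.086 V, rounded to 3 dp:

0.086 V


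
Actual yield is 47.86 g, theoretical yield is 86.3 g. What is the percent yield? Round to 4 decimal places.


% yield = 100 * actual / theoretical
% yield = 100 * 47.86 / 86.3
% yield = 55.45770568 %, rounded to 4 dp:

55.4577 %


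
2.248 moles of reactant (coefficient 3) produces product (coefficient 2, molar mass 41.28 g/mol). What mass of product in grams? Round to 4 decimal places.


Use the coefficient ratio to convert reactant moles to product moles, then multiply by the product's molar mass.
moles_P = moles_R * (coeff_P / coeff_R) = 2.248 * (2/3) = 1.498667
mass_P = moles_P * M_P = 1.498667 * 41.28
mass_P = 61.86497376 g, rounded to 4 dp:

61.8650 g


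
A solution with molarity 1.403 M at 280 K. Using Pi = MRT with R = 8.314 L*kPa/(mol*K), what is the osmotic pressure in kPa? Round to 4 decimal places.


Osmotic pressure (van't Hoff): Pi = M*R*T.
RT = 8.314 * 280 = 2327.92
Pi = 1.403 * 2327.92
Pi = 3266.07176 kPa, rounded to 4 dp:

3266.0718 kPa


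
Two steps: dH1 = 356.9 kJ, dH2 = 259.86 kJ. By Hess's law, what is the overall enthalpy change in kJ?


Hess's law: enthalpy is a state function, so add the step enthalpies.
dH_total = dH1 + dH2 = 356.9 + (259.86)
dH_total = 616.76 kJ:

616.76 kJ


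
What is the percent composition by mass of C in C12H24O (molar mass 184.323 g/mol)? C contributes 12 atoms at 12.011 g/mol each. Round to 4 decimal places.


pct = 100 * (n_elem * M_elem) / M_total
mass_contribution = 12 * 12.011 = 144.132 g/mol
pct = 100 * 144.132 / 184.323
pct = 78.19534187 %, rounded to 4 dp:

78.1953 %


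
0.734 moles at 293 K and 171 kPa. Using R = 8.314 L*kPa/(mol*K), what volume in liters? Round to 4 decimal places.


PV = nRT, solve for V = nRT / P.
nRT = 0.734 * 8.314 * 293 = 1788.0255
V = 1788.0255 / 171
V = 10.45628947 L, rounded to 4 dp:

10.4563 L


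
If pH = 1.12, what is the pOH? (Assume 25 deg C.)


At 25 deg C, pH + pOH = 14.
pOH = 14 - pH = 14 - 1.12
pOH = 12.88:

12.88


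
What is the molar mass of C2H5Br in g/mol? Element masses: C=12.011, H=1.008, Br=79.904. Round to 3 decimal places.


M = sum(count * atomic_mass) over atoms.
M = 2*12.011 + 5*1.008 + 1*79.904
M = 24.022 + 5.04 + 79.904
M = 108.966 g/mol, rounded to 3 dp:

108.966 g/mol


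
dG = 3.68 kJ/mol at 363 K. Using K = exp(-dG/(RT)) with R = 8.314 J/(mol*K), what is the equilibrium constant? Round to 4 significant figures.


dG is in kJ/mol; multiply by 1000 to match R in J/(mol*K).
RT = 8.314 * 363 = 3017.982 J/mol
exponent = -dG*1000 / (RT) = -(3.68*1000) / 3017.982 = -1.21935784
K = exp(-1.21935784)
K = 0.29541981, rounded to 4 significant figures:

0.2954


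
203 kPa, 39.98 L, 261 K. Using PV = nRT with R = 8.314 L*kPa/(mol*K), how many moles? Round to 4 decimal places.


PV = nRT, solve for n = PV / (RT).
PV = 203 * 39.98 = 8115.94
RT = 8.314 * 261 = 2169.954
n = 8115.94 / 2169.954
n = 3.7401438 mol, rounded to 4 dp:

3.7401 mol


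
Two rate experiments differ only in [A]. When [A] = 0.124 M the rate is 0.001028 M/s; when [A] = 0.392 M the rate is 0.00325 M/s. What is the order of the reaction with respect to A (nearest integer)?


Rate is proportional to [A]^n, so rate2/rate1 = ([A]2/[A]1)^n. Take logs to solve for n.
rate2/rate1 = 0.00325 / 0.001028 = 3.1615
[A]2/[A]1 = 0.392 / 0.124 = 3.1613
n = ln(3.1615) / ln(3.1613) = 1.0
Nearest integer order:

1


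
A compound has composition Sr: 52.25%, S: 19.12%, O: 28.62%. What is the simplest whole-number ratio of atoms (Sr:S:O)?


Assume 100 g of compound, divide each mass% by atomic mass to get moles, then normalize by the smallest to get a raw atom ratio.
Moles per 100 g: Sr: 52.25/87.62 = 0.5963, S: 19.12/32.065 = 0.5963, O: 28.62/15.999 = 1.7889
Raw ratio (divide by min = 0.5963): Sr: 1.0, S: 1.0, O: 3.0
Multiply by 1 to clear fractions: Sr: 1.0 ~= 1, S: 1.0 ~= 1, O: 3.0 ~= 3
Reduce by GCD to get the simplest whole-number ratio:

1:1:3


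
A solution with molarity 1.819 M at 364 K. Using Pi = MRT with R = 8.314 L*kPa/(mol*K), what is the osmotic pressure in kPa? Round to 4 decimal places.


Osmotic pressure (van't Hoff): Pi = M*R*T.
RT = 8.314 * 364 = 3026.296
Pi = 1.819 * 3026.296
Pi = 5504.832424 kPa, rounded to 4 dp:

5504.8324 kPa


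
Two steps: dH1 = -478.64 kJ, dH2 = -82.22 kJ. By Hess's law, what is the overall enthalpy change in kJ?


Hess's law: enthalpy is a state function, so add the step enthalpies.
dH_total = dH1 + dH2 = -478.64 + (-82.22)
dH_total = -560.86 kJ:

-560.86 kJ


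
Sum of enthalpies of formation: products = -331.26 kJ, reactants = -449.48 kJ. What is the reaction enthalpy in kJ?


dH_rxn = sum(dH_f products) - sum(dH_f reactants)
dH_rxn = -331.26 - (-449.48)
dH_rxn = 118.22 kJ:

118.22 kJ


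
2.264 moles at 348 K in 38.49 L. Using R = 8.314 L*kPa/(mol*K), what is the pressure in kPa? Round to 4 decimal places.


PV = nRT, solve for P = nRT / V.
nRT = 2.264 * 8.314 * 348 = 6550.3678
P = 6550.3678 / 38.49
P = 170.18362692 kPa, rounded to 4 dp:

170.1836 kPa


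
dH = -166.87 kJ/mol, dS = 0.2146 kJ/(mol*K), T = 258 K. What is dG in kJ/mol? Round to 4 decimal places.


Gibbs: dG = dH - T*dS (consistent units, dS already in kJ/(mol*K)).
T*dS = 258 * 0.2146 = 55.3668
dG = -166.87 - (55.3668)
dG = -222.2368 kJ/mol, rounded to 4 dp:

-222.2368 kJ/mol


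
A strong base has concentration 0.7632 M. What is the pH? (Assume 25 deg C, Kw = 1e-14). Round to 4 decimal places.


A strong base dissociates completely, so [OH-] equals the given concentration.
pOH = -log10([OH-]) = -log10(0.7632) = 0.117362
pH = 14 - pOH = 14 - 0.117362
pH = 13.882638, rounded to 4 dp:

13.8826


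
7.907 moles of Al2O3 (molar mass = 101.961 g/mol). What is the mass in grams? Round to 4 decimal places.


mass = n * M
mass = 7.907 * 101.961
mass = 806.205627 g, rounded to 4 dp:

806.2056 g


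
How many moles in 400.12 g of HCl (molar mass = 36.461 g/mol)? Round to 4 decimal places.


n = mass / M
n = 400.12 / 36.461
n = 10.97391734 mol, rounded to 4 dp:

10.9739 mol


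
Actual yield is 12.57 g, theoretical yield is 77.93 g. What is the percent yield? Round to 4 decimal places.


% yield = 100 * actual / theoretical
% yield = 100 * 12.57 / 77.93
% yield = 16.12986013 %, rounded to 4 dp:

16.1299 %


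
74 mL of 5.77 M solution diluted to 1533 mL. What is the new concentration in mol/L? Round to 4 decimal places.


Dilution: M1*V1 = M2*V2, solve for M2.
M2 = M1*V1 / V2
M2 = 5.77 * 74 / 1533
M2 = 426.98 / 1533
M2 = 0.27852577 mol/L, rounded to 4 dp:

0.2785 mol/L


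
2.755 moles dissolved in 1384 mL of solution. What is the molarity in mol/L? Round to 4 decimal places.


Convert volume to liters: V_L = V_mL / 1000.
V_L = 1384 / 1000 = 1.384 L
M = n / V_L = 2.755 / 1.384
M = 1.99060694 mol/L, rounded to 4 dp:

1.9906 mol/L


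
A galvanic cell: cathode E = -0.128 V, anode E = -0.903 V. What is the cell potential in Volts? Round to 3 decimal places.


Standard cell potential: E_cell = E_cathode - E_anode.
E_cell = -0.128 - (-0.903)
E_cell = 0.775 V, rounded to 3 dp:

0.775 V


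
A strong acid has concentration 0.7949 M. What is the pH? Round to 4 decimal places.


A strong acid dissociates completely, so [H+] equals the given concentration.
pH = -log10([H+]) = -log10(0.7949)
pH = 0.0996875, rounded to 4 dp:

0.0997


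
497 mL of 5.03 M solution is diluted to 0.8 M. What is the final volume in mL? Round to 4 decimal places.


Dilution: M1*V1 = M2*V2, solve for V2.
V2 = M1*V1 / M2
V2 = 5.03 * 497 / 0.8
V2 = 2499.91 / 0.8
V2 = 3124.8875 mL, rounded to 4 dp:

3124.8875 mL


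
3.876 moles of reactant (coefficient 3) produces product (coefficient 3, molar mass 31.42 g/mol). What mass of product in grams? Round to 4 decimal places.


Use the coefficient ratio to convert reactant moles to product moles, then multiply by the product's molar mass.
moles_P = moles_R * (coeff_P / coeff_R) = 3.876 * (3/3) = 3.876
mass_P = moles_P * M_P = 3.876 * 31.42
mass_P = 121.78392 g, rounded to 4 dp:

121.7839 g


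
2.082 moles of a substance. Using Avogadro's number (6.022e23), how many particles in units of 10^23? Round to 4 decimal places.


N = n * NA, then divide by 1e23 for the requested units.
N / 1e23 = n * 6.022
N / 1e23 = 2.082 * 6.022
N / 1e23 = 12.537804, rounded to 4 dp:

12.5378


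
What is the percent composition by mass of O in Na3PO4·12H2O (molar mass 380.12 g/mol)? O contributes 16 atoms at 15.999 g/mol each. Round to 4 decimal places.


pct = 100 * (n_elem * M_elem) / M_total
mass_contribution = 16 * 15.999 = 255.984 g/mol
pct = 100 * 255.984 / 380.12
pct = 67.34294433 %, rounded to 4 dp:

67.3429 %


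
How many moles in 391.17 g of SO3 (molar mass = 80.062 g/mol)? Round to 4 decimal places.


n = mass / M
n = 391.17 / 80.062
n = 4.88583848 mol, rounded to 4 dp:

4.8858 mol


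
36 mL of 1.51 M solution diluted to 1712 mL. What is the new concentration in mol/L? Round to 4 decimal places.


Dilution: M1*V1 = M2*V2, solve for M2.
M2 = M1*V1 / V2
M2 = 1.51 * 36 / 1712
M2 = 54.36 / 1712
M2 = 0.03175234 mol/L, rounded to 4 dp:

0.0318 mol/L


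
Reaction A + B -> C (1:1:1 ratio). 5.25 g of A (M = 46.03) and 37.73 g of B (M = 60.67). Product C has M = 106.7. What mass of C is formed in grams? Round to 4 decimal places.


Find moles of each reactant; the smaller value is the limiting reagent in a 1:1:1 reaction, so moles_C equals moles of the limiter.
n_A = mass_A / M_A = 5.25 / 46.03 = 0.114056 mol
n_B = mass_B / M_B = 37.73 / 60.67 = 0.621889 mol
Limiting reagent: A (smaller), n_limiting = 0.114056 mol
mass_C = n_limiting * M_C = 0.114056 * 106.7
mass_C = 12.1697752 g, rounded to 4 dp:

12.1698 g


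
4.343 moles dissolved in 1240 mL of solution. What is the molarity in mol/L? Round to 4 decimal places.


Convert volume to liters: V_L = V_mL / 1000.
V_L = 1240 / 1000 = 1.24 L
M = n / V_L = 4.343 / 1.24
M = 3.50241935 mol/L, rounded to 4 dp:

3.5024 mol/L


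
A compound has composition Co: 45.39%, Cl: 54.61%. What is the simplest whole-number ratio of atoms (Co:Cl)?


Assume 100 g of compound, divide each mass% by atomic mass to get moles, then normalize by the smallest to get a raw atom ratio.
Moles per 100 g: Co: 45.39/58.933 = 0.7702, Cl: 54.61/35.453 = 1.5403
Raw ratio (divide by min = 0.7702): Co: 1.0, Cl: 2.0
Multiply by 1 to clear fractions: Co: 1.0 ~= 1, Cl: 2.0 ~= 2
Reduce by GCD to get the simplest whole-number ratio:

1:2


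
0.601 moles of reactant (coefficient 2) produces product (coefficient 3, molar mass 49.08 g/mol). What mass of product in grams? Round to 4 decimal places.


Use the coefficient ratio to convert reactant moles to product moles, then multiply by the product's molar mass.
moles_P = moles_R * (coeff_P / coeff_R) = 0.601 * (3/2) = 0.9015
mass_P = moles_P * M_P = 0.9015 * 49.08
mass_P = 44.24562 g, rounded to 4 dp:

44.2456 g


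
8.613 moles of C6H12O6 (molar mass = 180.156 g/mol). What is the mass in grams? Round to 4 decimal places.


mass = n * M
mass = 8.613 * 180.156
mass = 1551.683628 g, rounded to 4 dp:

1551.6836 g


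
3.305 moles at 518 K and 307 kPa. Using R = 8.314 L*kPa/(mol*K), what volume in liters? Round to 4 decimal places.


PV = nRT, solve for V = nRT / P.
nRT = 3.305 * 8.314 * 518 = 14233.4849
V = 14233.4849 / 307
V = 46.363143 L, rounded to 4 dp:

46.3631 L


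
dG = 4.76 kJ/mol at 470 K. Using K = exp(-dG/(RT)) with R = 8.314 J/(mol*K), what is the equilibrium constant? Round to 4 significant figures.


dG is in kJ/mol; multiply by 1000 to match R in J/(mol*K).
RT = 8.314 * 470 = 3907.58 J/mol
exponent = -dG*1000 / (RT) = -(4.76*1000) / 3907.58 = -1.21814525
K = exp(-1.21814525)
K = 0.29577825, rounded to 4 significant figures:

0.2958


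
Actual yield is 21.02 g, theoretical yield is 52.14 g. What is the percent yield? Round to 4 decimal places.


% yield = 100 * actual / theoretical
% yield = 100 * 21.02 / 52.14
% yield = 40.31453778 %, rounded to 4 dp:

40.3145 %


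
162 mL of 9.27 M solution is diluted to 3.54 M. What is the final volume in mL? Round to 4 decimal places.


Dilution: M1*V1 = M2*V2, solve for V2.
V2 = M1*V1 / M2
V2 = 9.27 * 162 / 3.54
V2 = 1501.74 / 3.54
V2 = 424.22033898 mL, rounded to 4 dp:

424.2203 mL


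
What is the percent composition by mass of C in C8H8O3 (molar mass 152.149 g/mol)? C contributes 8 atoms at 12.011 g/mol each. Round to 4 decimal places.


pct = 100 * (n_elem * M_elem) / M_total
mass_contribution = 8 * 12.011 = 96.088 g/mol
pct = 100 * 96.088 / 152.149
pct = 63.15388205 %, rounded to 4 dp:

63.1539 %


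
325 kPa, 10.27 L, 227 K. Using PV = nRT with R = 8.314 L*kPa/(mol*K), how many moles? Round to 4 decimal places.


PV = nRT, solve for n = PV / (RT).
PV = 325 * 10.27 = 3337.75
RT = 8.314 * 227 = 1887.278
n = 3337.75 / 1887.278
n = 1.76855238 mol, rounded to 4 dp:

1.7686 mol


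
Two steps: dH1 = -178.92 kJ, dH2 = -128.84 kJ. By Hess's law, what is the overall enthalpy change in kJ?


Hess's law: enthalpy is a state function, so add the step enthalpies.
dH_total = dH1 + dH2 = -178.92 + (-128.84)
dH_total = -307.76 kJ:

-307.76 kJ


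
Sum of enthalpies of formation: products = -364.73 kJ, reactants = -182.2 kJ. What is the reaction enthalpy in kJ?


dH_rxn = sum(dH_f products) - sum(dH_f reactants)
dH_rxn = -364.73 - (-182.2)
dH_rxn = -182.53 kJ:

-182.53 kJ


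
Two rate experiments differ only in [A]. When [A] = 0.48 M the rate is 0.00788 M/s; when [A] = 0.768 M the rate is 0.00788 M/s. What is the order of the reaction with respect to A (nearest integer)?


Rate is proportional to [A]^n, so rate2/rate1 = ([A]2/[A]1)^n. Take logs to solve for n.
rate2/rate1 = 0.00788 / 0.00788 = 1.0
[A]2/[A]1 = 0.768 / 0.48 = 1.6
n = ln(1.0) / ln(1.6) = 0.0
Nearest integer order:

0


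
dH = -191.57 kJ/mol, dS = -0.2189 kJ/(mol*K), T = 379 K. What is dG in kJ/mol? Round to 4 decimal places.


Gibbs: dG = dH - T*dS (consistent units, dS already in kJ/(mol*K)).
T*dS = 379 * -0.2189 = -82.9631
dG = -191.57 - (-82.9631)
dG = -108.6069 kJ/mol, rounded to 4 dp:

-108.6069 kJ/mol


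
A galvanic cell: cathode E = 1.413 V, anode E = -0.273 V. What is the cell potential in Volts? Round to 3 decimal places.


Standard cell potential: E_cell = E_cathode - E_anode.
E_cell = 1.413 - (-0.273)
E_cell = 1.686 V, rounded to 3 dp:

1.686 V


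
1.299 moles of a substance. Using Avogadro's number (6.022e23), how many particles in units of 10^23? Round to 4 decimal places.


N = n * NA, then divide by 1e23 for the requested units.
N / 1e23 = n * 6.022
N / 1e23 = 1.299 * 6.022
N / 1e23 = 7.822578, rounded to 4 dp:

7.8226


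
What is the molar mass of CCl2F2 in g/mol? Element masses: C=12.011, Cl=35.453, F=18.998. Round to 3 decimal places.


M = sum(count * atomic_mass) over atoms.
M = 1*12.011 + 2*35.453 + 2*18.998
M = 12.011 + 70.906 + 37.996
M = 120.913 g/mol, rounded to 3 dp:

120.913 g/mol


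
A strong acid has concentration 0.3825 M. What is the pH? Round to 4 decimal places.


A strong acid dissociates completely, so [H+] equals the given concentration.
pH = -log10([H+]) = -log10(0.3825)
pH = 0.41736856, rounded to 4 dp:

0.4174


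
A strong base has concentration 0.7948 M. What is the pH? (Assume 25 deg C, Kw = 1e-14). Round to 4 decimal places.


A strong base dissociates completely, so [OH-] equals the given concentration.
pOH = -log10([OH-]) = -log10(0.7948) = 0.099742
pH = 14 - pOH = 14 - 0.099742
pH = 13.900258, rounded to 4 dp:

13.9003


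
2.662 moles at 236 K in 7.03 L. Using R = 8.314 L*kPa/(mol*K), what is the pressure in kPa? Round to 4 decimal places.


PV = nRT, solve for P = nRT / V.
nRT = 2.662 * 8.314 * 236 = 5223.1208
P = 5223.1208 / 7.03
P = 742.97593172 kPa, rounded to 4 dp:

742.9759 kPa


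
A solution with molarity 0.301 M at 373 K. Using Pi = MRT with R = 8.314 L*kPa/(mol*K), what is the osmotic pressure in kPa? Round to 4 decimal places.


Osmotic pressure (van't Hoff): Pi = M*R*T.
RT = 8.314 * 373 = 3101.122
Pi = 0.301 * 3101.122
Pi = 933.437722 kPa, rounded to 4 dp:

933.4377 kPa


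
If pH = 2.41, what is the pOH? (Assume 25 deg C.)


At 25 deg C, pH + pOH = 14.
pOH = 14 - pH = 14 - 2.41
pOH = 11.59:

11.59


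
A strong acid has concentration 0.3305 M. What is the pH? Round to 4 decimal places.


A strong acid dissociates completely, so [H+] equals the given concentration.
pH = -log10([H+]) = -log10(0.3305)
pH = 0.48082854, rounded to 4 dp:

0.4808


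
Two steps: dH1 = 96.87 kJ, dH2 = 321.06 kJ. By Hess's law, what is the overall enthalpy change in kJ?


Hess's law: enthalpy is a state function, so add the step enthalpies.
dH_total = dH1 + dH2 = 96.87 + (321.06)
dH_total = 417.93 kJ:

417.93 kJ


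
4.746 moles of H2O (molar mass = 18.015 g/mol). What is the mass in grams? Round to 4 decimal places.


mass = n * M
mass = 4.746 * 18.015
mass = 85.49919 g, rounded to 4 dp:

85.4992 g


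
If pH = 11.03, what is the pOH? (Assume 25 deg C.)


At 25 deg C, pH + pOH = 14.
pOH = 14 - pH = 14 - 11.03
pOH = 2.97:

2.97


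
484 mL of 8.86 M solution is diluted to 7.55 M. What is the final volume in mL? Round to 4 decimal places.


Dilution: M1*V1 = M2*V2, solve for V2.
V2 = M1*V1 / M2
V2 = 8.86 * 484 / 7.55
V2 = 4288.24 / 7.55
V2 = 567.97880795 mL, rounded to 4 dp:

567.9788 mL


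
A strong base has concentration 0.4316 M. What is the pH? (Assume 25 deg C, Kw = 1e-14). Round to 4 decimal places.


A strong base dissociates completely, so [OH-] equals the given concentration.
pOH = -log10([OH-]) = -log10(0.4316) = 0.364919
pH = 14 - pOH = 14 - 0.364919
pH = 13.635081, rounded to 4 dp:

13.6351


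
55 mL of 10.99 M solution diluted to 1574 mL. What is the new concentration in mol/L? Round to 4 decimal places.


Dilution: M1*V1 = M2*V2, solve for M2.
M2 = M1*V1 / V2
M2 = 10.99 * 55 / 1574
M2 = 604.45 / 1574
M2 = 0.3840216 mol/L, rounded to 4 dp:

0.3840 mol/L


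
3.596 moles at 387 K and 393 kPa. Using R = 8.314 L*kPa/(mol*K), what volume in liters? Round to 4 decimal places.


PV = nRT, solve for V = nRT / P.
nRT = 3.596 * 8.314 * 387 = 11570.1947
V = 11570.1947 / 393
V = 29.44069898 L, rounded to 4 dp:

29.4407 L


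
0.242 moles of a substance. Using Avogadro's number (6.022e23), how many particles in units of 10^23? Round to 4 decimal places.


N = n * NA, then divide by 1e23 for the requested units.
N / 1e23 = n * 6.022
N / 1e23 = 0.242 * 6.022
N / 1e23 = 1.457324, rounded to 4 dp:

1.4573


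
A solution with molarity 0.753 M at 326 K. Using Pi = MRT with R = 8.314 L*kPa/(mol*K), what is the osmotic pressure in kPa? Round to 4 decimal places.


Osmotic pressure (van't Hoff): Pi = M*R*T.
RT = 8.314 * 326 = 2710.364
Pi = 0.753 * 2710.364
Pi = 2040.904092 kPa, rounded to 4 dp:

2040.9041 kPa


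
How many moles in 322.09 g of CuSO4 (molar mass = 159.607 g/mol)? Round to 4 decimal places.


n = mass / M
n = 322.09 / 159.607
n = 2.01801926 mol, rounded to 4 dp:

2.0180 mol


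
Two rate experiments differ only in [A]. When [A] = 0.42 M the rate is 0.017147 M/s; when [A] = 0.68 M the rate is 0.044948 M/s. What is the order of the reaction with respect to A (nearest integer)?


Rate is proportional to [A]^n, so rate2/rate1 = ([A]2/[A]1)^n. Take logs to solve for n.
rate2/rate1 = 0.044948 / 0.017147 = 2.6213
[A]2/[A]1 = 0.68 / 0.42 = 1.619
n = ln(2.6213) / ln(1.619) = 2.0
Nearest integer order:

2


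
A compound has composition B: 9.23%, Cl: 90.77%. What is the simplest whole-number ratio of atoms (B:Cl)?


Assume 100 g of compound, divide each mass% by atomic mass to get moles, then normalize by the smallest to get a raw atom ratio.
Moles per 100 g: B: 9.23/10.81 = 0.8538, Cl: 90.77/35.453 = 2.5603
Raw ratio (divide by min = 0.8538): B: 1.0, Cl: 2.999
Multiply by 1 to clear fractions: B: 1.0 ~= 1, Cl: 2.999 ~= 3
Reduce by GCD to get the simplest whole-number ratio:

1:3


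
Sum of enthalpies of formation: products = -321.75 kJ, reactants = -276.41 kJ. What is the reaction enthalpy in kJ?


dH_rxn = sum(dH_f products) - sum(dH_f reactants)
dH_rxn = -321.75 - (-276.41)
dH_rxn = -45.34 kJ:

-45.34 kJ


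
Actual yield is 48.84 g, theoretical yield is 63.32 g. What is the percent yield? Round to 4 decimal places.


% yield = 100 * actual / theoretical
% yield = 100 * 48.84 / 63.32
% yield = 77.1320278 %, rounded to 4 dp:

77.1320 %


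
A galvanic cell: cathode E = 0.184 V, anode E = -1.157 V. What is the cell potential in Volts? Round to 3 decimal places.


Standard cell potential: E_cell = E_cathode - E_anode.
E_cell = 0.184 - (-1.157)
E_cell = 1.341 V, rounded to 3 dp:

1.341 V


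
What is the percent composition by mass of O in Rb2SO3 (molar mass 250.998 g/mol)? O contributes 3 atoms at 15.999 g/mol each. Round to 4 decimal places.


pct = 100 * (n_elem * M_elem) / M_total
mass_contribution = 3 * 15.999 = 47.997 g/mol
pct = 100 * 47.997 / 250.998
pct = 19.12246313 %, rounded to 4 dp:

19.1225 %


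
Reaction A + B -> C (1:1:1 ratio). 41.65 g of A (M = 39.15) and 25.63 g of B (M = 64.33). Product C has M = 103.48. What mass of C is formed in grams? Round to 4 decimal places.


Find moles of each reactant; the smaller value is the limiting reagent in a 1:1:1 reaction, so moles_C equals moles of the limiter.
n_A = mass_A / M_A = 41.65 / 39.15 = 1.063857 mol
n_B = mass_B / M_B = 25.63 / 64.33 = 0.398414 mol
Limiting reagent: B (smaller), n_limiting = 0.398414 mol
mass_C = n_limiting * M_C = 0.398414 * 103.48
mass_C = 41.22788072 g, rounded to 4 dp:

41.2279 g


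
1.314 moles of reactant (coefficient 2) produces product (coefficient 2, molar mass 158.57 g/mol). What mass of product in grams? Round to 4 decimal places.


Use the coefficient ratio to convert reactant moles to product moles, then multiply by the product's molar mass.
moles_P = moles_R * (coeff_P / coeff_R) = 1.314 * (2/2) = 1.314
mass_P = moles_P * M_P = 1.314 * 158.57
mass_P = 208.36098 g, rounded to 4 dp:

208.3610 g


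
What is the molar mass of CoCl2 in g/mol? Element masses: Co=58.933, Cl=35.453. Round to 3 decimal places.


M = sum(count * atomic_mass) over atoms.
M = 1*58.933 + 2*35.453
M = 58.933 + 70.906
M = 129.839 g/mol, rounded to 3 dp:

129.839 g/mol


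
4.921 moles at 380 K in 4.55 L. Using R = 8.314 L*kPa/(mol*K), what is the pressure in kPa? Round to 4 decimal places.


PV = nRT, solve for P = nRT / V.
nRT = 4.921 * 8.314 * 380 = 15547.0137
P = 15547.0137 / 4.55
P = 3416.92608791 kPa, rounded to 4 dp:

3416.9261 kPa


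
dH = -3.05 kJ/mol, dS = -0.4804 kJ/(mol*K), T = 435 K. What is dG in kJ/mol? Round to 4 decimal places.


Gibbs: dG = dH - T*dS (consistent units, dS already in kJ/(mol*K)).
T*dS = 435 * -0.4804 = -208.974
dG = -3.05 - (-208.974)
dG = 205.924 kJ/mol, rounded to 4 dp:

205.9240 kJ/mol


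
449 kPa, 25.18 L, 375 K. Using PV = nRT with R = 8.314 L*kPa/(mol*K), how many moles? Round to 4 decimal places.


PV = nRT, solve for n = PV / (RT).
PV = 449 * 25.18 = 11305.82
RT = 8.314 * 375 = 3117.75
n = 11305.82 / 3117.75
n = 3.62627536 mol, rounded to 4 dp:

3.6263 mol


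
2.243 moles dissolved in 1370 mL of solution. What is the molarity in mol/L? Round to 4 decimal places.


Convert volume to liters: V_L = V_mL / 1000.
V_L = 1370 / 1000 = 1.37 L
M = n / V_L = 2.243 / 1.37
M = 1.63722628 mol/L, rounded to 4 dp:

1.6372 mol/L


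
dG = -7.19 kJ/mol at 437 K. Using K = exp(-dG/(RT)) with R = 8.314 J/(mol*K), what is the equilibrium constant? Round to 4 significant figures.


dG is in kJ/mol; multiply by 1000 to match R in J/(mol*K).
RT = 8.314 * 437 = 3633.218 J/mol
exponent = -dG*1000 / (RT) = -(-7.19*1000) / 3633.218 = 1.9789619
K = exp(1.9789619)
K = 7.2352282, rounded to 4 significant figures:

7.235


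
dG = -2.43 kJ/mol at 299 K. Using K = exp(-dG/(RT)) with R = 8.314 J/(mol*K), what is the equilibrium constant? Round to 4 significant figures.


dG is in kJ/mol; multiply by 1000 to match R in J/(mol*K).
RT = 8.314 * 299 = 2485.886 J/mol
exponent = -dG*1000 / (RT) = -(-2.43*1000) / 2485.886 = 0.97751868
K = exp(0.97751868)
K = 2.6578531, rounded to 4 significant figures:

2.658


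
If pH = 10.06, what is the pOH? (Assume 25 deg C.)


At 25 deg C, pH + pOH = 14.
pOH = 14 - pH = 14 - 10.06
pOH = 3.94:

3.94


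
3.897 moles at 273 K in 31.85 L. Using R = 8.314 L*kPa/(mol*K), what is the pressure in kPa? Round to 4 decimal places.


PV = nRT, solve for P = nRT / V.
nRT = 3.897 * 8.314 * 273 = 8845.1066
P = 8845.1066 / 31.85
P = 277.71135322 kPa, rounded to 4 dp:

277.7114 kPa


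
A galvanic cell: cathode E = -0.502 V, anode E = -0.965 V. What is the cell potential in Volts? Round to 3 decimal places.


Standard cell potential: E_cell = E_cathode - E_anode.
E_cell = -0.502 - (-0.965)
E_cell = 0.463 V, rounded to 3 dp:

0.463 V


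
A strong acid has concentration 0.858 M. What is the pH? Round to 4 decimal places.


A strong acid dissociates completely, so [H+] equals the given concentration.
pH = -log10([H+]) = -log10(0.858)
pH = 0.06651271, rounded to 4 dp:

0.0665


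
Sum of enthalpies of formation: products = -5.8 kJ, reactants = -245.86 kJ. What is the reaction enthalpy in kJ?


dH_rxn = sum(dH_f products) - sum(dH_f reactants)
dH_rxn = -5.8 - (-245.86)
dH_rxn = 240.06 kJ:

240.06 kJ


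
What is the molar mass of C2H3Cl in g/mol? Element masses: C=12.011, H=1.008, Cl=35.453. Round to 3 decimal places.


M = sum(count * atomic_mass) over atoms.
M = 2*12.011 + 3*1.008 + 1*35.453
M = 24.022 + 3.024 + 35.453
M = 62.499 g/mol, rounded to 3 dp:

62.499 g/mol


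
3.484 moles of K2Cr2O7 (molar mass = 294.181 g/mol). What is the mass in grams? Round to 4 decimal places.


mass = n * M
mass = 3.484 * 294.181
mass = 1024.926604 g, rounded to 4 dp:

1024.9266 g


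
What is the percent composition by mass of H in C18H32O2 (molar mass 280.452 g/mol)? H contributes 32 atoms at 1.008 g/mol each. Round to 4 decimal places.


pct = 100 * (n_elem * M_elem) / M_total
mass_contribution = 32 * 1.008 = 32.256 g/mol
pct = 100 * 32.256 / 280.452
pct = 11.5014334 %, rounded to 4 dp:

11.5014 %


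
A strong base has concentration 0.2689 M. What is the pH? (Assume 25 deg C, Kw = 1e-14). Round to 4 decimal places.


A strong base dissociates completely, so [OH-] equals the given concentration.
pOH = -log10([OH-]) = -log10(0.2689) = 0.570409
pH = 14 - pOH = 14 - 0.570409
pH = 13.429591, rounded to 4 dp:

13.4296


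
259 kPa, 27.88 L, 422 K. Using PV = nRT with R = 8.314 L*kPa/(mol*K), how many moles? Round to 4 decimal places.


PV = nRT, solve for n = PV / (RT).
PV = 259 * 27.88 = 7220.92
RT = 8.314 * 422 = 3508.508
n = 7220.92 / 3508.508
n = 2.05811701 mol, rounded to 4 dp:

2.0581 mol


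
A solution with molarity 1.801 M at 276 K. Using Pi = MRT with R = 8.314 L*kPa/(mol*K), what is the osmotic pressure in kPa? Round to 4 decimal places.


Osmotic pressure (van't Hoff): Pi = M*R*T.
RT = 8.314 * 276 = 2294.664
Pi = 1.801 * 2294.664
Pi = 4132.689864 kPa, rounded to 4 dp:

4132.6899 kPa


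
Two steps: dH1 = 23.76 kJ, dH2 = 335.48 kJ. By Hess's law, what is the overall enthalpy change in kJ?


Hess's law: enthalpy is a state function, so add the step enthalpies.
dH_total = dH1 + dH2 = 23.76 + (335.48)
dH_total = 359.24 kJ:

359.24 kJ
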